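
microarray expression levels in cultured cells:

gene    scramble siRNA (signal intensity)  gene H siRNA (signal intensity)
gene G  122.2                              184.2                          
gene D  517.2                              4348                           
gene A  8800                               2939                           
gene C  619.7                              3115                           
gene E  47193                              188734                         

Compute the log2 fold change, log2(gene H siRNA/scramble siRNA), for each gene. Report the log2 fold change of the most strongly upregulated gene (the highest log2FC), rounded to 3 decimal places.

3.072

log2(184.2/122.2) = 0.592  (gene G)
log2(4348/517.2) = 3.072  (gene D)
log2(2939/8800) = -1.582  (gene A)
log2(3115/619.7) = 2.330  (gene C)
log2(188734/47193) = 2.000  (gene E)
gene D is most strongly upregulated.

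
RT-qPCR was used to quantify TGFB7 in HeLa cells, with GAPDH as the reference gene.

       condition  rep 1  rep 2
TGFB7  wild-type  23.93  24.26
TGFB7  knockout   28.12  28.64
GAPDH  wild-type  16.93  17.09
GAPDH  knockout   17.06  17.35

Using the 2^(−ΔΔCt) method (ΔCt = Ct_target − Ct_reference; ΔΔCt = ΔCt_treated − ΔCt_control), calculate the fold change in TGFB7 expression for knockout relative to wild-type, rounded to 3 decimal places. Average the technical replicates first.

Mean Ct: TGFB7 wild-type 24.095; TGFB7 knockout 28.380; GAPDH wild-type 17.010; GAPDH knockout 17.205
ΔCt(wild-type) = 24.095 − 17.010 = 7.085
ΔCt(knockout) = 28.380 − 17.205 = 11.175
ΔΔCt = 11.175 − 7.085 = 4.090
Fold change = 2^(−4.090) = 0.0587

0.059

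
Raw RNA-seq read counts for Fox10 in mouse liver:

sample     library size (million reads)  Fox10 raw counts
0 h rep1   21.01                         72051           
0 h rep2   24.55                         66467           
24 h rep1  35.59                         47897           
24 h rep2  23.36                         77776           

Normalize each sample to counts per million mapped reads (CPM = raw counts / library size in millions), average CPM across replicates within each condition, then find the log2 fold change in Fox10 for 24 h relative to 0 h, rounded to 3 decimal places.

-0.392

CPM(0 h rep1) = 72051 / 21.01 = 3429.3670
CPM(0 h rep2) = 66467 / 24.55 = 2707.4134
CPM(24 h rep1) = 47897 / 35.59 = 1345.7994
CPM(24 h rep2) = 77776 / 23.36 = 3329.4521
mean CPM(0 h) = 3068.3902; mean CPM(24 h) = 2337.6257
Fold change = 2337.6257 / 3068.3902 = 0.76184
log2(0.76184) = -0.3924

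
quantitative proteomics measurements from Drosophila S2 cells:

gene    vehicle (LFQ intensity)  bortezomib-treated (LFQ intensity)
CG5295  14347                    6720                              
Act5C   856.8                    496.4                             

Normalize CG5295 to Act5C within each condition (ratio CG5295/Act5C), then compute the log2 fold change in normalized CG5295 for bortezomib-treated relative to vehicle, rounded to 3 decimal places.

CG5295/Act5C (vehicle) = 14347 / 856.8 = 16.745
CG5295/Act5C (bortezomib-treated) = 6720 / 496.4 = 13.537
Fold change = 13.537 / 16.745 = 0.8085
log2(0.8085) = -0.3068

-0.307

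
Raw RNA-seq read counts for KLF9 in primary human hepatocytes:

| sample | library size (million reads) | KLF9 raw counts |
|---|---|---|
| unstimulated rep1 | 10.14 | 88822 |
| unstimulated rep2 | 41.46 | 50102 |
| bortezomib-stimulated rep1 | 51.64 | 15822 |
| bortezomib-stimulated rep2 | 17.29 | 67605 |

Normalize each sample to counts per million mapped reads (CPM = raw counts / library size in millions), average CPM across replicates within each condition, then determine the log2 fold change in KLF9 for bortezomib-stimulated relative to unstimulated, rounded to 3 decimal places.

-1.241

CPM(unstimulated rep1) = 88822 / 10.14 = 8759.5661
CPM(unstimulated rep2) = 50102 / 41.46 = 1208.4419
CPM(bortezomib-stimulated rep1) = 15822 / 51.64 = 306.3904
CPM(bortezomib-stimulated rep2) = 67605 / 17.29 = 3910.0636
mean CPM(unstimulated) = 4984.0040; mean CPM(bortezomib-stimulated) = 2108.2270
Fold change = 2108.2270 / 4984.0040 = 0.42300
log2(0.42300) = -1.2413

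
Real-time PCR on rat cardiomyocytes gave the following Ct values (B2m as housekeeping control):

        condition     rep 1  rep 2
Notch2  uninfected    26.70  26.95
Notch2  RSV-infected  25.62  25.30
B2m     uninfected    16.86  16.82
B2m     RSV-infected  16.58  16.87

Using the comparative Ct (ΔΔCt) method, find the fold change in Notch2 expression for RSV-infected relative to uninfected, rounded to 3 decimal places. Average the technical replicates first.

2.378

Mean Ct: Notch2 uninfected 26.825; Notch2 RSV-infected 25.460; B2m uninfected 16.840; B2m RSV-infected 16.725
ΔCt(uninfected) = 26.825 − 16.840 = 9.985
ΔCt(RSV-infected) = 25.460 − 16.725 = 8.735
ΔΔCt = 8.735 − 9.985 = -1.250
Fold change = 2^(−(-1.250)) = 2^1.250 = 2.3784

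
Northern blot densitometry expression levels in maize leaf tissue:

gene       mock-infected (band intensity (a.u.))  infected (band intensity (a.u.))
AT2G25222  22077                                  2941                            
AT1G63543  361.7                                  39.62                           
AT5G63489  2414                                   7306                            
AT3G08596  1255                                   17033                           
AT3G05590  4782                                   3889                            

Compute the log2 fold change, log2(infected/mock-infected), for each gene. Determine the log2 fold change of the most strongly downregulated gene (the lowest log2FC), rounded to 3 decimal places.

log2(2941/22077) = -2.908  (AT2G25222)
log2(39.62/361.7) = -3.190  (AT1G63543)
log2(7306/2414) = 1.598  (AT5G63489)
log2(17033/1255) = 3.763  (AT3G08596)
log2(3889/4782) = -0.298  (AT3G05590)
AT1G63543 is most strongly downregulated.

-3.190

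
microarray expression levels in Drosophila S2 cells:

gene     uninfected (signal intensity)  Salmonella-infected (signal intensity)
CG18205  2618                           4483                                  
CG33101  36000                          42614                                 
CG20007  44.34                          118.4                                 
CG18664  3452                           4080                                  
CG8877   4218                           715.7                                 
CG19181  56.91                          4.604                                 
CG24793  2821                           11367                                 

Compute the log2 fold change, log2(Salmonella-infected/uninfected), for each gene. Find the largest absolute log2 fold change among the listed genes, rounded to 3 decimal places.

3.628

log2(4483/2618) = 0.776  (CG18205)
log2(42614/36000) = 0.243  (CG33101)
log2(118.4/44.34) = 1.417  (CG20007)
log2(4080/3452) = 0.241  (CG18664)
log2(715.7/4218) = -2.559  (CG8877)
log2(4.604/56.91) = -3.628  (CG19181)
log2(11367/2821) = 2.011  (CG24793)
The largest magnitude belongs to CG19181.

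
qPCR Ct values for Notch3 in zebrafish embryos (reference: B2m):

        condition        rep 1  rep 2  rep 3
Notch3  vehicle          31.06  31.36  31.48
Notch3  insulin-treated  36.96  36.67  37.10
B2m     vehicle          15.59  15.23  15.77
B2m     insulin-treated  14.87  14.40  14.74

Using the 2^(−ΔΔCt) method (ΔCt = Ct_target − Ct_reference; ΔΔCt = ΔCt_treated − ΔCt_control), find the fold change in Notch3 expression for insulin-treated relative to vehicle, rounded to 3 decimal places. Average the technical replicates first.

Mean Ct: Notch3 vehicle 31.300; Notch3 insulin-treated 36.910; B2m vehicle 15.530; B2m insulin-treated 14.670
ΔCt(vehicle) = 31.300 − 15.530 = 15.770
ΔCt(insulin-treated) = 36.910 − 14.670 = 22.240
ΔΔCt = 22.240 − 15.770 = 6.470
Fold change = 2^(−6.470) = 0.0113

0.011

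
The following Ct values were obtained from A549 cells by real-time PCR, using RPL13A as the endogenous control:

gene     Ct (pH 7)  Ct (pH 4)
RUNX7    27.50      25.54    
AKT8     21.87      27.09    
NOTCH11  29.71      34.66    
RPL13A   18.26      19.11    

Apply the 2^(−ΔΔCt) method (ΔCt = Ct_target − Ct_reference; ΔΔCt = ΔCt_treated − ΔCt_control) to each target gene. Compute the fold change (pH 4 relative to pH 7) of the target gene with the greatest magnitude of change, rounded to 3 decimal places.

RUNX7: ΔΔCt = (25.54−19.11) − (27.50−18.26) = 6.43 − 9.24 = -2.81; fold change = 2^2.81 = 7.013
AKT8: ΔΔCt = (27.09−19.11) − (21.87−18.26) = 7.98 − 3.61 = 4.37; fold change = 2^-4.37 = 0.048
NOTCH11: ΔΔCt = (34.66−19.11) − (29.71−18.26) = 15.55 − 11.45 = 4.10; fold change = 2^-4.10 = 0.058
AKT8 has the largest |ΔΔCt| = 4.37.

0.048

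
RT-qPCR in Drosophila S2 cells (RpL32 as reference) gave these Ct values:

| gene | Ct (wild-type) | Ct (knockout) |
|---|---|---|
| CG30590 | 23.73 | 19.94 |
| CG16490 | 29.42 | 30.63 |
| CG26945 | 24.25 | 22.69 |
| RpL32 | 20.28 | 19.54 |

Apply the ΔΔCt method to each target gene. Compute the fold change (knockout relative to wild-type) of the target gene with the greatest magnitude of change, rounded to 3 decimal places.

CG30590: ΔΔCt = (19.94−19.54) − (23.73−20.28) = 0.40 − 3.45 = -3.05; fold change = 2^3.05 = 8.282
CG16490: ΔΔCt = (30.63−19.54) − (29.42−20.28) = 11.09 − 9.14 = 1.95; fold change = 2^-1.95 = 0.259
CG26945: ΔΔCt = (22.69−19.54) − (24.25−20.28) = 3.15 − 3.97 = -0.82; fold change = 2^0.82 = 1.765
CG30590 has the largest |ΔΔCt| = 3.05.

8.282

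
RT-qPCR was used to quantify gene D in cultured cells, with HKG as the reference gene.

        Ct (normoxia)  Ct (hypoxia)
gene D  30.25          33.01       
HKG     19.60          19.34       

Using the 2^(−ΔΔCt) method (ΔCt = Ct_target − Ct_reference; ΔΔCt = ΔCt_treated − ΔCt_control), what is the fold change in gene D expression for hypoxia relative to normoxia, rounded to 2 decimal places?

ΔCt(normoxia) = 30.250 − 19.600 = 10.650
ΔCt(hypoxia) = 33.010 − 19.340 = 13.670
ΔΔCt = 13.670 − 10.650 = 3.020
Fold change = 2^(−3.020) = 0.123

0.12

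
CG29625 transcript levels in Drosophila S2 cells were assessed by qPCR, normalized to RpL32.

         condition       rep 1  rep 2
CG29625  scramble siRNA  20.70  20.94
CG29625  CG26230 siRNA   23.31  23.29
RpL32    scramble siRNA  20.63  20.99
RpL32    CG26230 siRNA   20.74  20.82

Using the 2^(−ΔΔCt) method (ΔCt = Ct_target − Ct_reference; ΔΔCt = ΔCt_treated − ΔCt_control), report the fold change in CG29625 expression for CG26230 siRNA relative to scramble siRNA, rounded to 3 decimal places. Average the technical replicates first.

0.176

Mean Ct: CG29625 scramble siRNA 20.820; CG29625 CG26230 siRNA 23.300; RpL32 scramble siRNA 20.810; RpL32 CG26230 siRNA 20.780
ΔCt(scramble siRNA) = 20.820 − 20.810 = 0.010
ΔCt(CG26230 siRNA) = 23.300 − 20.780 = 2.520
ΔΔCt = 2.520 − 0.010 = 2.510
Fold change = 2^(−2.510) = 0.1756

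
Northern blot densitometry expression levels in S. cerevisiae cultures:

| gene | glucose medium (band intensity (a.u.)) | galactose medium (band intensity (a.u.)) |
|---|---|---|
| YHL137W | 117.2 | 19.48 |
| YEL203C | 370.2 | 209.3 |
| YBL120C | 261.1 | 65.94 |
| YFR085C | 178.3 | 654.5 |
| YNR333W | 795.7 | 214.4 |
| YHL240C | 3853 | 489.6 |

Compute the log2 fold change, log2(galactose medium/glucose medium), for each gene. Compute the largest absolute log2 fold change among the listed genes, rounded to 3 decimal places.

log2(19.48/117.2) = -2.589  (YHL137W)
log2(209.3/370.2) = -0.823  (YEL203C)
log2(65.94/261.1) = -1.985  (YBL120C)
log2(654.5/178.3) = 1.876  (YFR085C)
log2(214.4/795.7) = -1.892  (YNR333W)
log2(489.6/3853) = -2.976  (YHL240C)
The largest magnitude belongs to YHL240C.

2.976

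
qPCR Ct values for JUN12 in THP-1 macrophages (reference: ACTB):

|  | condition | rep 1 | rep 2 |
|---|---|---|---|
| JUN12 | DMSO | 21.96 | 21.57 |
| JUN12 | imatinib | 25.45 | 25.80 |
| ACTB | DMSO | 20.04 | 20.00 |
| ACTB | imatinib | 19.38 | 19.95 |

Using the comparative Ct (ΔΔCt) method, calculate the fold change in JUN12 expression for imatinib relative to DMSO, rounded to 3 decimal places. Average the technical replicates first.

Mean Ct: JUN12 DMSO 21.765; JUN12 imatinib 25.625; ACTB DMSO 20.020; ACTB imatinib 19.665
ΔCt(DMSO) = 21.765 − 20.020 = 1.745
ΔCt(imatinib) = 25.625 − 19.665 = 5.960
ΔΔCt = 5.960 − 1.745 = 4.215
Fold change = 2^(−4.215) = 0.0538

0.054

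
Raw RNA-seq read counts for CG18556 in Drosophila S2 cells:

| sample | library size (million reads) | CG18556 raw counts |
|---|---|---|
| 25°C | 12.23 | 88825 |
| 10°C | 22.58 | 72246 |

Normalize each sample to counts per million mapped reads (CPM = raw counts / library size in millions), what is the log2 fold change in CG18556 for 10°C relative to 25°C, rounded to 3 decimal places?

CPM(25°C) = 88825 / 12.23 = 7262.8782
CPM(10°C) = 72246 / 22.58 = 3199.5571
Fold change = 3199.5571 / 7262.8782 = 0.44054
log2(0.44054) = -1.1827

-1.183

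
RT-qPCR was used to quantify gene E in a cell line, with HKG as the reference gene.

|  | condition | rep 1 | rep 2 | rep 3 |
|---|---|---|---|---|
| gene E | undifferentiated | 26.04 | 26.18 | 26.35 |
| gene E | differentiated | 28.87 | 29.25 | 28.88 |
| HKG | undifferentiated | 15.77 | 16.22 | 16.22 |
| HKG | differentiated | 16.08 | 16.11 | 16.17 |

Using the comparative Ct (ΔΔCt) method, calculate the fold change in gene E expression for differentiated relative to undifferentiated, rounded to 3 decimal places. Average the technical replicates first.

0.148

Mean Ct: gene E undifferentiated 26.190; gene E differentiated 29.000; HKG undifferentiated 16.070; HKG differentiated 16.120
ΔCt(undifferentiated) = 26.190 − 16.070 = 10.120
ΔCt(differentiated) = 29.000 − 16.120 = 12.880
ΔΔCt = 12.880 − 10.120 = 2.760
Fold change = 2^(−2.760) = 0.1476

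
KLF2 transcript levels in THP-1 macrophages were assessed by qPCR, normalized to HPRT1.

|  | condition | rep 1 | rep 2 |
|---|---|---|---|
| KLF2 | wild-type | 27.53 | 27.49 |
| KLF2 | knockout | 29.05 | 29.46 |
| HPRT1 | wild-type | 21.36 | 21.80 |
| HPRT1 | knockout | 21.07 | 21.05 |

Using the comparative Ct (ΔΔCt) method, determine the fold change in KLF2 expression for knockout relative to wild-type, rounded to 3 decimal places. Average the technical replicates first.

Mean Ct: KLF2 wild-type 27.510; KLF2 knockout 29.255; HPRT1 wild-type 21.580; HPRT1 knockout 21.060
ΔCt(wild-type) = 27.510 − 21.580 = 5.930
ΔCt(knockout) = 29.255 − 21.060 = 8.195
ΔΔCt = 8.195 − 5.930 = 2.265
Fold change = 2^(−2.265) = 0.2080

0.208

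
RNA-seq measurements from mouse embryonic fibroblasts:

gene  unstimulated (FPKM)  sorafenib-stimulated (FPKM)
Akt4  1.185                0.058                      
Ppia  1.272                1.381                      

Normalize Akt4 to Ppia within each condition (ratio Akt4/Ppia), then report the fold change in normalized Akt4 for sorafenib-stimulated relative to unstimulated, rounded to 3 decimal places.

0.045

Akt4/Ppia (unstimulated) = 1.185 / 1.272 = 0.9316
Akt4/Ppia (sorafenib-stimulated) = 0.058 / 1.381 = 0.041999
Fold change = 0.041999 / 0.9316 = 0.0451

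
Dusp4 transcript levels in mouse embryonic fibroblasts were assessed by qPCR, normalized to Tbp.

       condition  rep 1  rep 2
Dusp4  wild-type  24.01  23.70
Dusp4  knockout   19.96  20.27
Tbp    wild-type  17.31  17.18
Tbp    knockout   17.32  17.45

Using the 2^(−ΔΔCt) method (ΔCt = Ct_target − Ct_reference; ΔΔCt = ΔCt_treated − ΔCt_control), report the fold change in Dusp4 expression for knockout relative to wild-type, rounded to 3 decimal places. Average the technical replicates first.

Mean Ct: Dusp4 wild-type 23.855; Dusp4 knockout 20.115; Tbp wild-type 17.245; Tbp knockout 17.385
ΔCt(wild-type) = 23.855 − 17.245 = 6.610
ΔCt(knockout) = 20.115 − 17.385 = 2.730
ΔΔCt = 2.730 − 6.610 = -3.880
Fold change = 2^(−(-3.880)) = 2^3.880 = 14.7230

14.723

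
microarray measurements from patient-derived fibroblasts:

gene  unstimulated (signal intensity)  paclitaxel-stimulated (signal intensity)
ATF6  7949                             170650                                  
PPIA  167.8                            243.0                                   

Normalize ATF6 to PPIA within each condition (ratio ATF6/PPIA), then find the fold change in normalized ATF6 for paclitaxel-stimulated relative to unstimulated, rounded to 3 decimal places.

ATF6/PPIA (unstimulated) = 7949 / 167.8 = 47.372
ATF6/PPIA (paclitaxel-stimulated) = 170650 / 243.0 = 702.26
Fold change = 702.26 / 47.372 = 14.8245

14.824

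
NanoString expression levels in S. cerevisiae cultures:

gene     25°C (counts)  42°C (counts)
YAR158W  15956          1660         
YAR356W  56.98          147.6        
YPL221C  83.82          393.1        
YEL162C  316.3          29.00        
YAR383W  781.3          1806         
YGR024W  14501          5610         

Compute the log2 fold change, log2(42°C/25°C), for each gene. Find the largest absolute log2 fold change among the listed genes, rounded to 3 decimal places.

log2(1660/15956) = -3.265  (YAR158W)
log2(147.6/56.98) = 1.373  (YAR356W)
log2(393.1/83.82) = 2.230  (YPL221C)
log2(29.00/316.3) = -3.447  (YEL162C)
log2(1806/781.3) = 1.209  (YAR383W)
log2(5610/14501) = -1.370  (YGR024W)
The largest magnitude belongs to YEL162C.

3.447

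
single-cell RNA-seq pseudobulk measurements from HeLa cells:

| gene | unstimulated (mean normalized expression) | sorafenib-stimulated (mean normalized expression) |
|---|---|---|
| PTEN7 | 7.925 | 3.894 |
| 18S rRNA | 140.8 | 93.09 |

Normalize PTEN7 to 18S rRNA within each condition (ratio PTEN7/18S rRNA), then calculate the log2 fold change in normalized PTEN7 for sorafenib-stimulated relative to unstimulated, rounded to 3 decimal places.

-0.428

PTEN7/18S rRNA (unstimulated) = 7.925 / 140.8 = 0.056286
PTEN7/18S rRNA (sorafenib-stimulated) = 3.894 / 93.09 = 0.04183
Fold change = 0.04183 / 0.056286 = 0.7432
log2(0.7432) = -0.4282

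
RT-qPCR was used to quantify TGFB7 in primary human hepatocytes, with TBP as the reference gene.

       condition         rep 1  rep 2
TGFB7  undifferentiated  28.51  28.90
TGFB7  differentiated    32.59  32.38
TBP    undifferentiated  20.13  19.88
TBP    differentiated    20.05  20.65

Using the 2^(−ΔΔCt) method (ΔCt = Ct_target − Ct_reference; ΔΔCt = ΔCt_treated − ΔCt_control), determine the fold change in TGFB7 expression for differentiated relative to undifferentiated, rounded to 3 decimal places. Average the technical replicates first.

0.092

Mean Ct: TGFB7 undifferentiated 28.705; TGFB7 differentiated 32.485; TBP undifferentiated 20.005; TBP differentiated 20.350
ΔCt(undifferentiated) = 28.705 − 20.005 = 8.700
ΔCt(differentiated) = 32.485 − 20.350 = 12.135
ΔΔCt = 12.135 − 8.700 = 3.435
Fold change = 2^(−3.435) = 0.0925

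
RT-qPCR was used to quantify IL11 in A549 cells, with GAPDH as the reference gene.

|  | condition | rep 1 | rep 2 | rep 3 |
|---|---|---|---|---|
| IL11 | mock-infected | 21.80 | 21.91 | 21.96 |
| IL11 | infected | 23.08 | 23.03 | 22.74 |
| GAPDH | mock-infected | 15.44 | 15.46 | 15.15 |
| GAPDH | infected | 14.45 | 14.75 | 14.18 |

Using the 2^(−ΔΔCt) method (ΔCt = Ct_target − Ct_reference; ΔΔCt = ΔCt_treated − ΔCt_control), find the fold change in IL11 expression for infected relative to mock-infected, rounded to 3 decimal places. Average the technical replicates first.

0.259

Mean Ct: IL11 mock-infected 21.890; IL11 infected 22.950; GAPDH mock-infected 15.350; GAPDH infected 14.460
ΔCt(mock-infected) = 21.890 − 15.350 = 6.540
ΔCt(infected) = 22.950 − 14.460 = 8.490
ΔΔCt = 8.490 − 6.540 = 1.950
Fold change = 2^(−1.950) = 0.2588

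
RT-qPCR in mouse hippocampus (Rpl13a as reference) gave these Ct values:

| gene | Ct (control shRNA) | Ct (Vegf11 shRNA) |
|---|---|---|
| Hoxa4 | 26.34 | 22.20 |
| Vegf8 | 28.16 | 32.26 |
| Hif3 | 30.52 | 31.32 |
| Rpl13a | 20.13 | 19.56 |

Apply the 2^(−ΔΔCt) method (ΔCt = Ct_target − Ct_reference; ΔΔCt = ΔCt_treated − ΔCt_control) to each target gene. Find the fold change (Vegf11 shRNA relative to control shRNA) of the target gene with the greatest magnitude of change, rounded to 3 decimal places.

0.039

Hoxa4: ΔΔCt = (22.20−19.56) − (26.34−20.13) = 2.64 − 6.21 = -3.57; fold change = 2^3.57 = 11.876
Vegf8: ΔΔCt = (32.26−19.56) − (28.16−20.13) = 12.70 − 8.03 = 4.67; fold change = 2^-4.67 = 0.039
Hif3: ΔΔCt = (31.32−19.56) − (30.52−20.13) = 11.76 − 10.39 = 1.37; fold change = 2^-1.37 = 0.387
Vegf8 has the largest |ΔΔCt| = 4.67.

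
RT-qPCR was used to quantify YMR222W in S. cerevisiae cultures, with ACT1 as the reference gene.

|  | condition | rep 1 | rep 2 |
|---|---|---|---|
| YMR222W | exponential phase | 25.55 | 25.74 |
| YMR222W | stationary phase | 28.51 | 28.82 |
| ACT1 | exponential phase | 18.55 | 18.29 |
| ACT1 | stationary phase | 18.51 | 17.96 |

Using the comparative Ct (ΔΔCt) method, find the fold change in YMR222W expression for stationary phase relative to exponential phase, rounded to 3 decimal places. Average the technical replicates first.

0.108

Mean Ct: YMR222W exponential phase 25.645; YMR222W stationary phase 28.665; ACT1 exponential phase 18.420; ACT1 stationary phase 18.235
ΔCt(exponential phase) = 25.645 − 18.420 = 7.225
ΔCt(stationary phase) = 28.665 − 18.235 = 10.430
ΔΔCt = 10.430 − 7.225 = 3.205
Fold change = 2^(−3.205) = 0.1084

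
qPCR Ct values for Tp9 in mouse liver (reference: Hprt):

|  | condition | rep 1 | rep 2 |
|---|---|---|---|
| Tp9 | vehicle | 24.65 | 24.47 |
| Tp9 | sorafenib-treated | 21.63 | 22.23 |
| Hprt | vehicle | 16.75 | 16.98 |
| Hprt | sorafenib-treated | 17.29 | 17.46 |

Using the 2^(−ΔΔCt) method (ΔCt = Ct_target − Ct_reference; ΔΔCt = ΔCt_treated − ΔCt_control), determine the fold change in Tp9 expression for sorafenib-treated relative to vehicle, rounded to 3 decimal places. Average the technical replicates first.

Mean Ct: Tp9 vehicle 24.560; Tp9 sorafenib-treated 21.930; Hprt vehicle 16.865; Hprt sorafenib-treated 17.375
ΔCt(vehicle) = 24.560 − 16.865 = 7.695
ΔCt(sorafenib-treated) = 21.930 − 17.375 = 4.555
ΔΔCt = 4.555 − 7.695 = -3.140
Fold change = 2^(−(-3.140)) = 2^3.140 = 8.8152

8.815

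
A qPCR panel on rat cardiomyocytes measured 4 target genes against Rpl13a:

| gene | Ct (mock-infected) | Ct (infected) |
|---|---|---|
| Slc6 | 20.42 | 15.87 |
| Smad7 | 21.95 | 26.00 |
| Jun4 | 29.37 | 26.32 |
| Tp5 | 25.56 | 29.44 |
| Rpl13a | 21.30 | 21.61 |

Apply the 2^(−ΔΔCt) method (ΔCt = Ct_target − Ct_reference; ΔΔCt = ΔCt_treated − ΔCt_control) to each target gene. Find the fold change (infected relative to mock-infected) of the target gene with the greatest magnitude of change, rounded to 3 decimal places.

29.041

Slc6: ΔΔCt = (15.87−21.61) − (20.42−21.30) = -5.74 − (-0.88) = -4.86; fold change = 2^4.86 = 29.041
Smad7: ΔΔCt = (26.00−21.61) − (21.95−21.30) = 4.39 − 0.65 = 3.74; fold change = 2^-3.74 = 0.075
Jun4: ΔΔCt = (26.32−21.61) − (29.37−21.30) = 4.71 − 8.07 = -3.36; fold change = 2^3.36 = 10.267
Tp5: ΔΔCt = (29.44−21.61) − (25.56−21.30) = 7.83 − 4.26 = 3.57; fold change = 2^-3.57 = 0.084
Slc6 has the largest |ΔΔCt| = 4.86.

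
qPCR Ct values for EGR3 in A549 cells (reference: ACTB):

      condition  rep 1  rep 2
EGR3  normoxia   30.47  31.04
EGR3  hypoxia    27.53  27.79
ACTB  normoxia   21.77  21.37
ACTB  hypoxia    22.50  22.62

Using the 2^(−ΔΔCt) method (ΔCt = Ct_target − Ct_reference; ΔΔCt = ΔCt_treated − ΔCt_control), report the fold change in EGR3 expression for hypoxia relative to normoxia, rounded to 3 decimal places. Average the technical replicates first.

Mean Ct: EGR3 normoxia 30.755; EGR3 hypoxia 27.660; ACTB normoxia 21.570; ACTB hypoxia 22.560
ΔCt(normoxia) = 30.755 − 21.570 = 9.185
ΔCt(hypoxia) = 27.660 − 22.560 = 5.100
ΔΔCt = 5.100 − 9.185 = -4.085
Fold change = 2^(−(-4.085)) = 2^4.085 = 16.9710

16.971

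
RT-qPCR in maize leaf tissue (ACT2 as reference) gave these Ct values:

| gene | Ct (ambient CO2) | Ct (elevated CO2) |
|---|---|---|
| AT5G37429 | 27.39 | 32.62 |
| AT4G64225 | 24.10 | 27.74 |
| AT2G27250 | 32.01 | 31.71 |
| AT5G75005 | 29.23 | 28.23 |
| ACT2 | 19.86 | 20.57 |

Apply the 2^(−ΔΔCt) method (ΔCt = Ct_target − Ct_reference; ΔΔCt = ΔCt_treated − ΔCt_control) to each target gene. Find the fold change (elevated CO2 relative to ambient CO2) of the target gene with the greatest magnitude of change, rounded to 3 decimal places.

0.044

AT5G37429: ΔΔCt = (32.62−20.57) − (27.39−19.86) = 12.05 − 7.53 = 4.52; fold change = 2^-4.52 = 0.044
AT4G64225: ΔΔCt = (27.74−20.57) − (24.10−19.86) = 7.17 − 4.24 = 2.93; fold change = 2^-2.93 = 0.131
AT2G27250: ΔΔCt = (31.71−20.57) − (32.01−19.86) = 11.14 − 12.15 = -1.01; fold change = 2^1.01 = 2.014
AT5G75005: ΔΔCt = (28.23−20.57) − (29.23−19.86) = 7.66 − 9.37 = -1.71; fold change = 2^1.71 = 3.272
AT5G37429 has the largest |ΔΔCt| = 4.52.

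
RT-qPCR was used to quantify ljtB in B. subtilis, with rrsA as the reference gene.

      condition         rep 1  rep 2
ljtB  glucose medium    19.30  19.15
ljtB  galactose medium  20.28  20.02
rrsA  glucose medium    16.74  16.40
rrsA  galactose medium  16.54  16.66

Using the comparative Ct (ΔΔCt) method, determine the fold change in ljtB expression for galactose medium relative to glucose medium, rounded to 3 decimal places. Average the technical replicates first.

0.538

Mean Ct: ljtB glucose medium 19.225; ljtB galactose medium 20.150; rrsA glucose medium 16.570; rrsA galactose medium 16.600
ΔCt(glucose medium) = 19.225 − 16.570 = 2.655
ΔCt(galactose medium) = 20.150 − 16.600 = 3.550
ΔΔCt = 3.550 − 2.655 = 0.895
Fold change = 2^(−0.895) = 0.5377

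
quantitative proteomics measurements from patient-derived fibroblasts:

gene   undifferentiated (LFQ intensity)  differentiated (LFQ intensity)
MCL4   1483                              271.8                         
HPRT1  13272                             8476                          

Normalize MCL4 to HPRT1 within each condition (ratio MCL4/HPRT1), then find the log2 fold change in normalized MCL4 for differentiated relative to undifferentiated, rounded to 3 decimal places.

MCL4/HPRT1 (undifferentiated) = 1483 / 13272 = 0.11174
MCL4/HPRT1 (differentiated) = 271.8 / 8476 = 0.032067
Fold change = 0.032067 / 0.11174 = 0.2870
log2(0.2870) = -1.8010

-1.801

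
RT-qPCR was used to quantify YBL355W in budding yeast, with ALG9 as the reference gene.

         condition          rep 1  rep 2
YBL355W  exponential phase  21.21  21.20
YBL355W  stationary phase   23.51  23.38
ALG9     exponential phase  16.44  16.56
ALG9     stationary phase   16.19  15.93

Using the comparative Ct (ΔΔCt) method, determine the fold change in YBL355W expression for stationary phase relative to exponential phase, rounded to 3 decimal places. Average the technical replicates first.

Mean Ct: YBL355W exponential phase 21.205; YBL355W stationary phase 23.445; ALG9 exponential phase 16.500; ALG9 stationary phase 16.060
ΔCt(exponential phase) = 21.205 − 16.500 = 4.705
ΔCt(stationary phase) = 23.445 − 16.060 = 7.385
ΔΔCt = 7.385 − 4.705 = 2.680
Fold change = 2^(−2.680) = 0.1560

0.156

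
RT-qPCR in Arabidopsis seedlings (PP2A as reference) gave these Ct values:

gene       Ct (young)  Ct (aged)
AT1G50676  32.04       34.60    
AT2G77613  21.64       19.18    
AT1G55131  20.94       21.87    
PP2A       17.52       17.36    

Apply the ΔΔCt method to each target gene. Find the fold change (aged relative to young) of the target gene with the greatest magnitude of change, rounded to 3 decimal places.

AT1G50676: ΔΔCt = (34.60−17.36) − (32.04−17.52) = 17.24 − 14.52 = 2.72; fold change = 2^-2.72 = 0.152
AT2G77613: ΔΔCt = (19.18−17.36) − (21.64−17.52) = 1.82 − 4.12 = -2.30; fold change = 2^2.30 = 4.925
AT1G55131: ΔΔCt = (21.87−17.36) − (20.94−17.52) = 4.51 − 3.42 = 1.09; fold change = 2^-1.09 = 0.470
AT1G50676 has the largest |ΔΔCt| = 2.72.

0.152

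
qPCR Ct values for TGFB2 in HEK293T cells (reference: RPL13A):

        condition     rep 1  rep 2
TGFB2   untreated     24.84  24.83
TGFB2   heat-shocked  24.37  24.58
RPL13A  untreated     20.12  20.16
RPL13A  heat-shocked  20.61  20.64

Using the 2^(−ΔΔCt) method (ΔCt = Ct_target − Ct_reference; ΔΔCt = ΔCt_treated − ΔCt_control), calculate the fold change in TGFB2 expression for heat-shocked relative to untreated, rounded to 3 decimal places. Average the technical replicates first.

Mean Ct: TGFB2 untreated 24.835; TGFB2 heat-shocked 24.475; RPL13A untreated 20.140; RPL13A heat-shocked 20.625
ΔCt(untreated) = 24.835 − 20.140 = 4.695
ΔCt(heat-shocked) = 24.475 − 20.625 = 3.850
ΔΔCt = 3.850 − 4.695 = -0.845
Fold change = 2^(−(-0.845)) = 2^0.845 = 1.7963

1.796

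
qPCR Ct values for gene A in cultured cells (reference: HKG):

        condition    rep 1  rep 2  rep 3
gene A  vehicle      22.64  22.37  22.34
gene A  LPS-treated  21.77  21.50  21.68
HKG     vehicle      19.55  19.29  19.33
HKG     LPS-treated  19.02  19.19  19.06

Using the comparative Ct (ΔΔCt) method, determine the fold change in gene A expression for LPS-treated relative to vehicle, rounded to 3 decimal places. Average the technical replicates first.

Mean Ct: gene A vehicle 22.450; gene A LPS-treated 21.650; HKG vehicle 19.390; HKG LPS-treated 19.090
ΔCt(vehicle) = 22.450 − 19.390 = 3.060
ΔCt(LPS-treated) = 21.650 − 19.090 = 2.560
ΔΔCt = 2.560 − 3.060 = -0.500
Fold change = 2^(−(-0.500)) = 2^0.500 = 1.4142

1.414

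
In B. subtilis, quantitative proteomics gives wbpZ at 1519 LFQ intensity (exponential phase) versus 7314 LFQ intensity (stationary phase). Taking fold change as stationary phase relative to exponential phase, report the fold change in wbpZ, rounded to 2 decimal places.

4.82

Fold change = 7314 / 1519 = 4.815
wbpZ is upregulated.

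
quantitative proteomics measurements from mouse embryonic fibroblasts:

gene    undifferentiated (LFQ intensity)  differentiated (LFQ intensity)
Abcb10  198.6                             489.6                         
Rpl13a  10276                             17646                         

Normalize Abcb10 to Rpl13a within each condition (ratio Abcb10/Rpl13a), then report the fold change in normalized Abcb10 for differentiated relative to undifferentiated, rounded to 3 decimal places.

Abcb10/Rpl13a (undifferentiated) = 198.6 / 10276 = 0.019327
Abcb10/Rpl13a (differentiated) = 489.6 / 17646 = 0.027746
Fold change = 0.027746 / 0.019327 = 1.4356

1.436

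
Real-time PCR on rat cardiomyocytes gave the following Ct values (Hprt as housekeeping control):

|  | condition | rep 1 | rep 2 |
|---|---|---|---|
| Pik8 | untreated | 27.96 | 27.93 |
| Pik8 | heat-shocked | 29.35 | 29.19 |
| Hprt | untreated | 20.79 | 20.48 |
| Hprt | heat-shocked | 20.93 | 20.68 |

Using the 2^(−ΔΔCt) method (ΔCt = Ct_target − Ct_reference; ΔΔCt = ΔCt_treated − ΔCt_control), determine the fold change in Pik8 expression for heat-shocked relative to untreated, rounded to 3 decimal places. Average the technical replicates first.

0.449

Mean Ct: Pik8 untreated 27.945; Pik8 heat-shocked 29.270; Hprt untreated 20.635; Hprt heat-shocked 20.805
ΔCt(untreated) = 27.945 − 20.635 = 7.310
ΔCt(heat-shocked) = 29.270 − 20.805 = 8.465
ΔΔCt = 8.465 − 7.310 = 1.155
Fold change = 2^(−1.155) = 0.4491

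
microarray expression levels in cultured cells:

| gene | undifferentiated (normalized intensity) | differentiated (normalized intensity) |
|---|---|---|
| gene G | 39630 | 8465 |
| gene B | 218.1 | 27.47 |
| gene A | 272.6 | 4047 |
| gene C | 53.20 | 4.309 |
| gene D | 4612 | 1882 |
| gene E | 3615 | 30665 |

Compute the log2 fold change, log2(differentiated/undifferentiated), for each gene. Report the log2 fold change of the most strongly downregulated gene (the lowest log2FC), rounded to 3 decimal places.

log2(8465/39630) = -2.227  (gene G)
log2(27.47/218.1) = -2.989  (gene B)
log2(4047/272.6) = 3.892  (gene A)
log2(4.309/53.20) = -3.626  (gene C)
log2(1882/4612) = -1.293  (gene D)
log2(30665/3615) = 3.085  (gene E)
gene C is most strongly downregulated.

-3.626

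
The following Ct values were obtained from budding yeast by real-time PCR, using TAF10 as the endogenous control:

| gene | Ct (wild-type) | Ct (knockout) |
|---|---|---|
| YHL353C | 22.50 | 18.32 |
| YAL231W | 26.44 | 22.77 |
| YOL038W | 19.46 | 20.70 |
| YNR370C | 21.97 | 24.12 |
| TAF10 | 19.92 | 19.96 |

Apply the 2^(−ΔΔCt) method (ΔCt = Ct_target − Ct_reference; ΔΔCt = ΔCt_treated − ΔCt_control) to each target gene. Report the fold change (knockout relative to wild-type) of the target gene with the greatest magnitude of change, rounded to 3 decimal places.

YHL353C: ΔΔCt = (18.32−19.96) − (22.50−19.92) = -1.64 − 2.58 = -4.22; fold change = 2^4.22 = 18.636
YAL231W: ΔΔCt = (22.77−19.96) − (26.44−19.92) = 2.81 − 6.52 = -3.71; fold change = 2^3.71 = 13.086
YOL038W: ΔΔCt = (20.70−19.96) − (19.46−19.92) = 0.74 − (-0.46) = 1.20; fold change = 2^-1.20 = 0.435
YNR370C: ΔΔCt = (24.12−19.96) − (21.97−19.92) = 4.16 − 2.05 = 2.11; fold change = 2^-2.11 = 0.232
YHL353C has the largest |ΔΔCt| = 4.22.

18.636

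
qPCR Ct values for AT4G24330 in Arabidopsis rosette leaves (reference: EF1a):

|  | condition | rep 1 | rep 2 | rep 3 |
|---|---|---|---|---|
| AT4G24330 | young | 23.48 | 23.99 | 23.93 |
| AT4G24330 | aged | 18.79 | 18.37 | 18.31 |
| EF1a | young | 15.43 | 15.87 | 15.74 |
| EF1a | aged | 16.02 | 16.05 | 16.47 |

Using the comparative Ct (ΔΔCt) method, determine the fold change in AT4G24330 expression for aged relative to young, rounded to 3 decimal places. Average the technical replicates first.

Mean Ct: AT4G24330 young 23.800; AT4G24330 aged 18.490; EF1a young 15.680; EF1a aged 16.180
ΔCt(young) = 23.800 − 15.680 = 8.120
ΔCt(aged) = 18.490 − 16.180 = 2.310
ΔΔCt = 2.310 − 8.120 = -5.810
Fold change = 2^(−(-5.810)) = 2^5.810 = 56.1028

56.103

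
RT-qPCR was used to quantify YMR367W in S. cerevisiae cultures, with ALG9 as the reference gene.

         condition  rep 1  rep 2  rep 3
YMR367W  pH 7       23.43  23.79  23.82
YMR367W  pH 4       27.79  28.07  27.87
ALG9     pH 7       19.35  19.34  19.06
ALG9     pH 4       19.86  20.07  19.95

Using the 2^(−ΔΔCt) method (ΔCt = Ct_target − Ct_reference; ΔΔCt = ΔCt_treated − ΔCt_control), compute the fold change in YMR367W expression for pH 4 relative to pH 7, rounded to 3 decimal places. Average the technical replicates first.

Mean Ct: YMR367W pH 7 23.680; YMR367W pH 4 27.910; ALG9 pH 7 19.250; ALG9 pH 4 19.960
ΔCt(pH 7) = 23.680 − 19.250 = 4.430
ΔCt(pH 4) = 27.910 − 19.960 = 7.950
ΔΔCt = 7.950 − 4.430 = 3.520
Fold change = 2^(−3.520) = 0.0872

0.087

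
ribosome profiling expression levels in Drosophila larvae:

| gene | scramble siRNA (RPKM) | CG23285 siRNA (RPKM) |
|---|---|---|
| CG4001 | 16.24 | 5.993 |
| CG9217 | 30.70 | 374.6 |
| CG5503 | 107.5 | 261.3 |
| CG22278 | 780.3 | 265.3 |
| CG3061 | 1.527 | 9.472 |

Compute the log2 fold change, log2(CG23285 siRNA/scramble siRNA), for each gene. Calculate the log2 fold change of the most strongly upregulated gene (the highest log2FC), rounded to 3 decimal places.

log2(5.993/16.24) = -1.438  (CG4001)
log2(374.6/30.70) = 3.609  (CG9217)
log2(261.3/107.5) = 1.281  (CG5503)
log2(265.3/780.3) = -1.556  (CG22278)
log2(9.472/1.527) = 2.633  (CG3061)
CG9217 is most strongly upregulated.

3.609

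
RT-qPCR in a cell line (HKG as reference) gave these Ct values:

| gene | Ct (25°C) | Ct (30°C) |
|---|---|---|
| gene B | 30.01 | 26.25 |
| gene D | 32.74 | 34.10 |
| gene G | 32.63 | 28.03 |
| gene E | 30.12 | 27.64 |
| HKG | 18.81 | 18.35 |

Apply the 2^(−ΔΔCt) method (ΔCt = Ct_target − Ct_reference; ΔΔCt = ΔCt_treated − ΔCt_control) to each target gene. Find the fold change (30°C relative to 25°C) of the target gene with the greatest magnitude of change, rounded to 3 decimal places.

17.630

gene B: ΔΔCt = (26.25−18.35) − (30.01−18.81) = 7.90 − 11.20 = -3.30; fold change = 2^3.30 = 9.849
gene D: ΔΔCt = (34.10−18.35) − (32.74−18.81) = 15.75 − 13.93 = 1.82; fold change = 2^-1.82 = 0.283
gene G: ΔΔCt = (28.03−18.35) − (32.63−18.81) = 9.68 − 13.82 = -4.14; fold change = 2^4.14 = 17.630
gene E: ΔΔCt = (27.64−18.35) − (30.12−18.81) = 9.29 − 11.31 = -2.02; fold change = 2^2.02 = 4.056
gene G has the largest |ΔΔCt| = 4.14.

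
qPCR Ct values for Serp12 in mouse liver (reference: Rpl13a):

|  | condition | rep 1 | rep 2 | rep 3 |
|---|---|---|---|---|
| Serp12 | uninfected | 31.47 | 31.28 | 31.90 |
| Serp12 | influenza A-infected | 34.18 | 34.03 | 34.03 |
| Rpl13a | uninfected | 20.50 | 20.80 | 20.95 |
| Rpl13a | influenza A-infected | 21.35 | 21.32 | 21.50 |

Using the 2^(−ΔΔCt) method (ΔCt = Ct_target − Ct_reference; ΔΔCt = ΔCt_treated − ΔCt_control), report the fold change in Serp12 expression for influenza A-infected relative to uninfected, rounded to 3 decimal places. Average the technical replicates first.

Mean Ct: Serp12 uninfected 31.550; Serp12 influenza A-infected 34.080; Rpl13a uninfected 20.750; Rpl13a influenza A-infected 21.390
ΔCt(uninfected) = 31.550 − 20.750 = 10.800
ΔCt(influenza A-infected) = 34.080 − 21.390 = 12.690
ΔΔCt = 12.690 − 10.800 = 1.890
Fold change = 2^(−1.890) = 0.2698

0.270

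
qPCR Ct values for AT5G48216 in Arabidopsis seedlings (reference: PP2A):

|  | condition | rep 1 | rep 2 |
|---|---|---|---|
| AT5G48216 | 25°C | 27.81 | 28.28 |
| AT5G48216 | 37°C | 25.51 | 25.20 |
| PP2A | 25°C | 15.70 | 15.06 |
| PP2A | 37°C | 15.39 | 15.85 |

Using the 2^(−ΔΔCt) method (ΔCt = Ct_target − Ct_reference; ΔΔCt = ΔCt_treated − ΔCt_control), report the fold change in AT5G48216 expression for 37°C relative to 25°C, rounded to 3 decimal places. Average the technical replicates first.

Mean Ct: AT5G48216 25°C 28.045; AT5G48216 37°C 25.355; PP2A 25°C 15.380; PP2A 37°C 15.620
ΔCt(25°C) = 28.045 − 15.380 = 12.665
ΔCt(37°C) = 25.355 − 15.620 = 9.735
ΔΔCt = 9.735 − 12.665 = -2.930
Fold change = 2^(−(-2.930)) = 2^2.930 = 7.6211

7.621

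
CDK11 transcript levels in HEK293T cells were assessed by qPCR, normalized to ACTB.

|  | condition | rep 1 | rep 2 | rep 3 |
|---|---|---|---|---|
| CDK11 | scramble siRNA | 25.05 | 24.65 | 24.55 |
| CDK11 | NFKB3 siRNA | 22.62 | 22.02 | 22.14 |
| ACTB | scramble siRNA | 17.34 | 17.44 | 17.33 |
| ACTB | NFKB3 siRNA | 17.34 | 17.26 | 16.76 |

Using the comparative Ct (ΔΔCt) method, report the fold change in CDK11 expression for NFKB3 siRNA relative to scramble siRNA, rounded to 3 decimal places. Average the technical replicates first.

4.724

Mean Ct: CDK11 scramble siRNA 24.750; CDK11 NFKB3 siRNA 22.260; ACTB scramble siRNA 17.370; ACTB NFKB3 siRNA 17.120
ΔCt(scramble siRNA) = 24.750 − 17.370 = 7.380
ΔCt(NFKB3 siRNA) = 22.260 − 17.120 = 5.140
ΔΔCt = 5.140 − 7.380 = -2.240
Fold change = 2^(−(-2.240)) = 2^2.240 = 4.7240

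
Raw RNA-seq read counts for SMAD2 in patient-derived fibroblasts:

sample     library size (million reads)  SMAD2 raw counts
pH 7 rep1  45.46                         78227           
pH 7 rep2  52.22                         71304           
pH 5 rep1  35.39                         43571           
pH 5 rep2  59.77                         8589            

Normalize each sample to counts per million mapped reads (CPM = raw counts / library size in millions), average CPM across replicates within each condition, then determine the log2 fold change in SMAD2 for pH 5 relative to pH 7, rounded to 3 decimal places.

-1.167

CPM(pH 7 rep1) = 78227 / 45.46 = 1720.7875
CPM(pH 7 rep2) = 71304 / 52.22 = 1365.4538
CPM(pH 5 rep1) = 43571 / 35.39 = 1231.1670
CPM(pH 5 rep2) = 8589 / 59.77 = 143.7009
mean CPM(pH 7) = 1543.1207; mean CPM(pH 5) = 687.4339
Fold change = 687.4339 / 1543.1207 = 0.44548
log2(0.44548) = -1.1666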